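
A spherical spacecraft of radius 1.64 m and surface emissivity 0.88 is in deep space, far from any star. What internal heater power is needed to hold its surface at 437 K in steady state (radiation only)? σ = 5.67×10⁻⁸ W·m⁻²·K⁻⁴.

P ≈ 61500 W

P = εσ·4πr²·T⁴.
4πr² = 33.80 m²; T⁴ = 3.647×10¹⁰ K⁴.
P = 0.88·5.67×10⁻⁸·33.80·3.647×10¹⁰.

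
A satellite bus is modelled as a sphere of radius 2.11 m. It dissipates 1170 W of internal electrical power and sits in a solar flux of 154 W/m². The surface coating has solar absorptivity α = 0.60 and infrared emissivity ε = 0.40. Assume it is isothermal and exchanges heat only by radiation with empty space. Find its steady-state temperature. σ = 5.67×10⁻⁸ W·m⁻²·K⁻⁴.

At steady state, absorbed solar power + internal power = radiated power.
Absorbed: α·S·A_cross = 0.60·154·13.99 = 1292 W (cross-section πr²).
Total input = 1292 + 1170 = 2462 W.
Radiated: εσ·A_surf·T⁴ with A_surf = 4πr² = 55.95 m².
T⁴ = 2462/(0.40·5.67×10⁻⁸·55.95) = 1.941×10⁹ K⁴.

T ≈ 210 K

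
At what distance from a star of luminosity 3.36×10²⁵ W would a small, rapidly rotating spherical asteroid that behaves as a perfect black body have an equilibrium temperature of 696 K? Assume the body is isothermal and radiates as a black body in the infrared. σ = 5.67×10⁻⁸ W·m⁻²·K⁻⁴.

d ≈ 7.09×10⁹ m

For an isothermal black-emitting sphere, (1−a)S·πr² = σ·4πr²·T⁴ ⇒ S = 4σT⁴/(1−a).
S = 4·5.67×10⁻⁸·(696)⁴/1.00 = 53220 W/m².
Flux falls as S = L/(4πd²), so d = √(L/(4πS)) = √(3.36×10²⁵/(4π·53220)).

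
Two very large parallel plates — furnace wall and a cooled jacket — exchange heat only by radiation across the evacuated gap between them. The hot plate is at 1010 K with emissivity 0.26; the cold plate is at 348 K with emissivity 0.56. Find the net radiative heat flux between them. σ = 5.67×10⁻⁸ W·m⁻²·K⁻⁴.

q ≈ 12600 W/m²

For two infinite grey parallel plates, q = σ(T₁⁴ − T₂⁴)/(1/ε₁ + 1/ε₂ − 1).
T₁⁴ − T₂⁴ = 1.041×10¹² − 1.467×10¹⁰ = 1.026×10¹² K⁴.
1/ε₁ + 1/ε₂ − 1 = 3.846 + 1.786 − 1 = 4.632.
q = 5.67×10⁻⁸ × 1.026×10¹² / 4.632.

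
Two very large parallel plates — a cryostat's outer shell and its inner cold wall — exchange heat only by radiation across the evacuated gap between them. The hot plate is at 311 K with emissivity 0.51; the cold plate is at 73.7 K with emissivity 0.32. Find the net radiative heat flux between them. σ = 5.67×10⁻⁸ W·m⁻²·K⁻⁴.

q ≈ 129 W/m²

For two infinite grey parallel plates, q = σ(T₁⁴ − T₂⁴)/(1/ε₁ + 1/ε₂ − 1).
T₁⁴ − T₂⁴ = 9.355×10⁹ − 2.950×10⁷ = 9.325×10⁹ K⁴.
1/ε₁ + 1/ε₂ − 1 = 1.961 + 3.125 − 1 = 4.086.
q = 5.67×10⁻⁸ × 9.325×10⁹ / 4.086.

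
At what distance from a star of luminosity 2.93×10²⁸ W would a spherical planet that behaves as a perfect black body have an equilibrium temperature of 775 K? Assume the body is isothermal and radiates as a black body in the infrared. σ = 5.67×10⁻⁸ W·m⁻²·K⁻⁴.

For an isothermal black-emitting sphere, (1−a)S·πr² = σ·4πr²·T⁴ ⇒ S = 4σT⁴/(1−a).
S = 4·5.67×10⁻⁸·(775)⁴/1.00 = 81820 W/m².
Flux falls as S = L/(4πd²), so d = √(L/(4πS)) = √(2.93×10²⁸/(4π·81820)).

d ≈ 1.69×10¹¹ m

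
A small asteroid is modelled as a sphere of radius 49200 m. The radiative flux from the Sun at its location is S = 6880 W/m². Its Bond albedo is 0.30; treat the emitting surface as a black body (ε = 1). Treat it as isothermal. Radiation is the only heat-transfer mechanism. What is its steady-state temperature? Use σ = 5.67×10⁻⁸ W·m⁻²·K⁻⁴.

At equilibrium, absorbed power = emitted power.
Absorbing cross-section = πr² = 7.605×10⁹ m²; emitting surface = 4πr² = 3.042×10¹⁰ m² (ratio 4).
(1−a)S·A_cross = εσ·A_surf·T⁴  ⇒  T⁴ = (1−a)S/(4σ).
T⁴ = 0.700·6880/(4·5.67×10⁻⁸) = 2.123×10¹⁰ K⁴.
T = (2.123×10¹⁰)^(1/4).

T ≈ 382 K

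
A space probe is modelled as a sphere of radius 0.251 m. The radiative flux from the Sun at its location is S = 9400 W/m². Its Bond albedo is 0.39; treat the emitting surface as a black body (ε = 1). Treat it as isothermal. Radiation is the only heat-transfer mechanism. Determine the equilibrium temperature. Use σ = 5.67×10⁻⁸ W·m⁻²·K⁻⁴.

At equilibrium, absorbed power = emitted power.
Absorbing cross-section = πr² = 0.1979 m²; emitting surface = 4πr² = 0.7917 m² (ratio 4).
(1−a)S·A_cross = εσ·A_surf·T⁴  ⇒  T⁴ = (1−a)S/(4σ).
T⁴ = 0.610·9400/(4·5.67×10⁻⁸) = 2.528×10¹⁰ K⁴.
T = (2.528×10¹⁰)^(1/4).

T ≈ 399 K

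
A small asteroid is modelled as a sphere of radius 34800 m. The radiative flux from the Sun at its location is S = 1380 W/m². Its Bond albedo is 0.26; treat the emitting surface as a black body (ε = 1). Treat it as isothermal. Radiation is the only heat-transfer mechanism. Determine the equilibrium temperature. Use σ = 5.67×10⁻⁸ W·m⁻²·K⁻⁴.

T ≈ 259 K

At equilibrium, absorbed power = emitted power.
Absorbing cross-section = πr² = 3.805×10⁹ m²; emitting surface = 4πr² = 1.522×10¹⁰ m² (ratio 4).
(1−a)S·A_cross = εσ·A_surf·T⁴  ⇒  T⁴ = (1−a)S/(4σ).
T⁴ = 0.740·1380/(4·5.67×10⁻⁸) = 4.503×10⁹ K⁴.
T = (4.503×10⁹)^(1/4).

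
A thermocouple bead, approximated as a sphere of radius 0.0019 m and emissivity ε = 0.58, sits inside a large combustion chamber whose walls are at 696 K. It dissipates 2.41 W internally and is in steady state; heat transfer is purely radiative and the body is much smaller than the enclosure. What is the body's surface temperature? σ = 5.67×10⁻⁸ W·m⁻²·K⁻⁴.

For a small grey body in a large enclosure, net radiated power = εσA(T⁴ − T_w⁴).
Steady state: P = εσA(T⁴ − T_w⁴) with A = 4πr² = 4.536×10⁻⁵ m².
T⁴ = P/(εσA) + T_w⁴ = 2.41/(0.58·5.67×10⁻⁸·4.536×10⁻⁵) + (696)⁴
    = 1.615×10¹² + 2.347×10¹¹ = 1.850×10¹² K⁴.

T ≈ 1170 K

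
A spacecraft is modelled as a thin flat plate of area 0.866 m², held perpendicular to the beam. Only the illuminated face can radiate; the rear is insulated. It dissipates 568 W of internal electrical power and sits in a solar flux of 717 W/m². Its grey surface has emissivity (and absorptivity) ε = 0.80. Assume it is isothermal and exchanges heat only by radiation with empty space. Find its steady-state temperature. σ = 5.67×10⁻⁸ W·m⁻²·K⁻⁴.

At steady state, absorbed solar power + internal power = radiated power.
Absorbed: α·S·A_cross = 0.80·717·0.8660 = 496.7 W (cross-section A).
Total input = 496.7 + 568 = 1065 W.
Radiated: εσ·A_surf·T⁴ with A_surf = A = 0.8660 m².
T⁴ = 1065/(0.80·5.67×10⁻⁸·0.8660) = 2.711×10¹⁰ K⁴.

T ≈ 406 K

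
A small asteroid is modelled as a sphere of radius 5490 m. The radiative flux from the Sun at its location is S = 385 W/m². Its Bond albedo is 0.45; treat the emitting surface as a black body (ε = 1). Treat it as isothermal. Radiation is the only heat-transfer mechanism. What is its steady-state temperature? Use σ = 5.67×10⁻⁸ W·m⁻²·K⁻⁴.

T ≈ 175 K

At equilibrium, absorbed power = emitted power.
Absorbing cross-section = πr² = 9.469×10⁷ m²; emitting surface = 4πr² = 3.788×10⁸ m² (ratio 4).
(1−a)S·A_cross = εσ·A_surf·T⁴  ⇒  T⁴ = (1−a)S/(4σ).
T⁴ = 0.550·385/(4·5.67×10⁻⁸) = 9.336×10⁸ K⁴.
T = (9.336×10⁸)^(1/4).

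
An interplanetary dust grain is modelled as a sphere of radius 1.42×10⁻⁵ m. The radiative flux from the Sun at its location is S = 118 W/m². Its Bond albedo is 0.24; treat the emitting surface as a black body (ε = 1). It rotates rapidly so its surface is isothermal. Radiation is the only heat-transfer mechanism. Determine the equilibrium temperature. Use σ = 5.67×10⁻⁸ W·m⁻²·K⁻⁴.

At equilibrium, absorbed power = emitted power.
Absorbing cross-section = πr² = 6.335×10⁻¹⁰ m²; emitting surface = 4πr² = 2.534×10⁻⁹ m² (ratio 4).
(1−a)S·A_cross = εσ·A_surf·T⁴  ⇒  T⁴ = (1−a)S/(4σ).
T⁴ = 0.760·118/(4·5.67×10⁻⁸) = 3.954×10⁸ K⁴.
T = (3.954×10⁸)^(1/4).

T ≈ 141 K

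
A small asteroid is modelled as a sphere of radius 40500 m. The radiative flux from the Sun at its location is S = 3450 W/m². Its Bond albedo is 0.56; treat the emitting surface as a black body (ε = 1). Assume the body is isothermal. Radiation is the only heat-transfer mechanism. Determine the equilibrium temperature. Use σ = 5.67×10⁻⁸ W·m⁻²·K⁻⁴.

At equilibrium, absorbed power = emitted power.
Absorbing cross-section = πr² = 5.153×10⁹ m²; emitting surface = 4πr² = 2.061×10¹⁰ m² (ratio 4).
(1−a)S·A_cross = εσ·A_surf·T⁴  ⇒  T⁴ = (1−a)S/(4σ).
T⁴ = 0.440·3450/(4·5.67×10⁻⁸) = 6.693×10⁹ K⁴.
T = (6.693×10⁹)^(1/4).

T ≈ 286 K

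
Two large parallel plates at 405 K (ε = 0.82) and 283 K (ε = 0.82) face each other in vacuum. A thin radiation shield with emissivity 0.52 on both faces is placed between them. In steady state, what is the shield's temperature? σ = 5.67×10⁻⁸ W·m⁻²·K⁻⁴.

In steady state the net flux on the hot side equals that on the cold side.
σ(T₁⁴−T_s⁴)/D₁ = σ(T_s⁴−T₂⁴)/D₂, with D₁ = 1/ε₁+1/ε_s−1 = 2.143, D₂ = 1/ε_s+1/ε₂−1 = 2.143.
Solve for T_s⁴: T_s⁴ = (D₂·T₁⁴ + D₁·T₂⁴)/(D₁+D₂) = 1.666×10¹⁰ K⁴.

T_s ≈ 359 K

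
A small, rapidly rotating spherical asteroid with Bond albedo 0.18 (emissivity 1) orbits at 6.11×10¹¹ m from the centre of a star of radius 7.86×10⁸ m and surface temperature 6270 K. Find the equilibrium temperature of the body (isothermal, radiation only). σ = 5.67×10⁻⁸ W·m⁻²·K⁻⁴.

T ≈ 151 K

The star's surface emits σT_*⁴; at distance d the flux is S = σT_*⁴(R_*/d)².
S = 5.67×10⁻⁸·(6270)⁴·(7.86×10⁸/6.11×10¹¹)² = 145.0 W/m².
For an isothermal sphere T⁴ = (1−a)S/(4σ) = 5.243×10⁸ K⁴.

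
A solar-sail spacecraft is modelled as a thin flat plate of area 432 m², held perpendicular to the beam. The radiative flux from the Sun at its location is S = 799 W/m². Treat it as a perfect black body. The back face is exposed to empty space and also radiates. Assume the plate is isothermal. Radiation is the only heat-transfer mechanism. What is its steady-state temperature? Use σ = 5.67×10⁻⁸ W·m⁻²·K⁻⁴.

At equilibrium, absorbed power = emitted power.
Absorbing cross-section = A = 432.0 m²; emitting surface = 2A = 864.0 m² (ratio 2).
S·A_cross = εσ·A_surf·T⁴  ⇒  T⁴ = S/(2σ).
T⁴ = 1.00·799/(2·5.67×10⁻⁸) = 7.046×10⁹ K⁴.
T = (7.046×10⁹)^(1/4).

T ≈ 290 K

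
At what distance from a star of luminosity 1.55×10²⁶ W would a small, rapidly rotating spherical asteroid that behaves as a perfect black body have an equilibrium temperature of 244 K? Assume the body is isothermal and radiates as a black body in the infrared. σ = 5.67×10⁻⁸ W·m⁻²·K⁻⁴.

For an isothermal black-emitting sphere, (1−a)S·πr² = σ·4πr²·T⁴ ⇒ S = 4σT⁴/(1−a).
S = 4·5.67×10⁻⁸·(244)⁴/1.00 = 803.9 W/m².
Flux falls as S = L/(4πd²), so d = √(L/(4πS)) = √(1.55×10²⁶/(4π·803.9)).

d ≈ 1.24×10¹¹ m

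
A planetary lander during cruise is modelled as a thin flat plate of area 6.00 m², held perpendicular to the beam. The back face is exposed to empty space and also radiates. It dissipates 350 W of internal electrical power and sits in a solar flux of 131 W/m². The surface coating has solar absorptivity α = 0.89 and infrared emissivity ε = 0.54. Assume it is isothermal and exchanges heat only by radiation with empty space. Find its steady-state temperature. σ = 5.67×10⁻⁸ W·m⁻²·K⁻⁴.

T ≈ 231 K

At steady state, absorbed solar power + internal power = radiated power.
Absorbed: α·S·A_cross = 0.89·131·6.000 = 699.5 W (cross-section A).
Total input = 699.5 + 350 = 1050 W.
Radiated: εσ·A_surf·T⁴ with A_surf = 2A = 12.00 m².
T⁴ = 1050/(0.54·5.67×10⁻⁸·12.00) = 2.857×10⁹ K⁴.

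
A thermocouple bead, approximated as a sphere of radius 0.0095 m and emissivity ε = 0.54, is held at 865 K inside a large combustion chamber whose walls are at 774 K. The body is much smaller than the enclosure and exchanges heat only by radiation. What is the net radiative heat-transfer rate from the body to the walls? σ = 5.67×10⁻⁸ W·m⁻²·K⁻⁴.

For a small grey body in a large enclosure: P_net = εσA(T_body⁴ − T_wall⁴).
A = 4πr² = 0.001134 m²; T_body⁴ − T_wall⁴ = 5.598×10¹¹ − 3.589×10¹¹ = 2.009×10¹¹ K⁴.
|P_net| = 0.54·5.67×10⁻⁸·0.001134·2.009×10¹¹.

P_net ≈ 6.98 W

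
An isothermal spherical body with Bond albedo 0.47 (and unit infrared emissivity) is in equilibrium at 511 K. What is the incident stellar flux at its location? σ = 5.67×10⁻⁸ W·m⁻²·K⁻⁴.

(1−a)S·πr² = σ·4πr²·T⁴ ⇒ S = 4σT⁴/(1−a).
S = 4·5.67×10⁻⁸·6.818×10¹⁰/0.530.

S ≈ 29200 W/m²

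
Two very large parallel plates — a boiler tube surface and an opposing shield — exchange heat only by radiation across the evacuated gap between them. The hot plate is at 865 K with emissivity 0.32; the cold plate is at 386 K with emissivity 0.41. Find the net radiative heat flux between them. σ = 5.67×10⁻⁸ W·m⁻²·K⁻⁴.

q ≈ 6680 W/m²

For two infinite grey parallel plates, q = σ(T₁⁴ − T₂⁴)/(1/ε₁ + 1/ε₂ − 1).
T₁⁴ − T₂⁴ = 5.598×10¹¹ − 2.220×10¹⁰ = 5.376×10¹¹ K⁴.
1/ε₁ + 1/ε₂ − 1 = 3.125 + 2.439 − 1 = 4.564.
q = 5.67×10⁻⁸ × 5.376×10¹¹ / 4.564.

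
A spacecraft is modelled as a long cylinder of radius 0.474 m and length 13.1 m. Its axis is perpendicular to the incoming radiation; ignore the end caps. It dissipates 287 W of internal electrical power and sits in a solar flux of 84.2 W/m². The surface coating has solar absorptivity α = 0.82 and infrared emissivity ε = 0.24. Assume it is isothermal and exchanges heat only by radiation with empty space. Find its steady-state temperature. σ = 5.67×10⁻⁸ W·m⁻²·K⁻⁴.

T ≈ 215 K

At steady state, absorbed solar power + internal power = radiated power.
Absorbed: α·S·A_cross = 0.82·84.2·12.42 = 857.4 W (cross-section 2rL).
Total input = 857.4 + 287 = 1144 W.
Radiated: εσ·A_surf·T⁴ with A_surf = 2πrL = 39.01 m².
T⁴ = 1144/(0.24·5.67×10⁻⁸·39.01) = 2.156×10⁹ K⁴.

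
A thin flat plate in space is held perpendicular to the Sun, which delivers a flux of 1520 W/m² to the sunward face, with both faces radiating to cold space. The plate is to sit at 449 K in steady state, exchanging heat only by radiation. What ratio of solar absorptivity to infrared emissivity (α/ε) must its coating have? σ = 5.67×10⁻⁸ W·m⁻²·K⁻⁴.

Balance: αS·A = εσ·2A·T⁴ ⇒ α/ε = 2σT⁴/S.
α/ε = 2·5.67×10⁻⁸·(449)⁴/1520 = 2·5.67×10⁻⁸·4.064×10¹⁰/1520.

α/ε ≈ 3.03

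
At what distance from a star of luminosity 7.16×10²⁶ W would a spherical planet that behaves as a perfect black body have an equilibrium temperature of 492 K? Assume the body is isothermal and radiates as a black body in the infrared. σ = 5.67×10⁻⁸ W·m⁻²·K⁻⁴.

For an isothermal black-emitting sphere, (1−a)S·πr² = σ·4πr²·T⁴ ⇒ S = 4σT⁴/(1−a).
S = 4·5.67×10⁻⁸·(492)⁴/1.00 = 13290 W/m².
Flux falls as S = L/(4πd²), so d = √(L/(4πS)) = √(7.16×10²⁶/(4π·13290)).

d ≈ 6.55×10¹⁰ m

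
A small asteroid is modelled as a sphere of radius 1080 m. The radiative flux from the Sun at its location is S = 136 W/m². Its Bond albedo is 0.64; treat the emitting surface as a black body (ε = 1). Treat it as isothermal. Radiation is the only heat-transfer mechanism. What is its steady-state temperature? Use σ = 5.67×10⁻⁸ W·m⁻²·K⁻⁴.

T ≈ 121 K

At equilibrium, absorbed power = emitted power.
Absorbing cross-section = πr² = 3.664×10⁶ m²; emitting surface = 4πr² = 1.466×10⁷ m² (ratio 4).
(1−a)S·A_cross = εσ·A_surf·T⁴  ⇒  T⁴ = (1−a)S/(4σ).
T⁴ = 0.360·136/(4·5.67×10⁻⁸) = 2.159×10⁸ K⁴.
T = (2.159×10⁸)^(1/4).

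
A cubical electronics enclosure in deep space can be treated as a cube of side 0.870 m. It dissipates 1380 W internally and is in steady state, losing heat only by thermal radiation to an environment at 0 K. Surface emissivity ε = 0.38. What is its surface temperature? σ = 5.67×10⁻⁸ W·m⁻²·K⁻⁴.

Steady state: internal power = radiated power, P = εσA T⁴.
Radiating area A = 6L² = 4.541 m².
T⁴ = P/(εσA) = 1380/(0.38·5.67×10⁻⁸·4.541) = 1.410×10¹⁰ K⁴.
T = (1.410×10¹⁰)^(1/4).

T ≈ 345 K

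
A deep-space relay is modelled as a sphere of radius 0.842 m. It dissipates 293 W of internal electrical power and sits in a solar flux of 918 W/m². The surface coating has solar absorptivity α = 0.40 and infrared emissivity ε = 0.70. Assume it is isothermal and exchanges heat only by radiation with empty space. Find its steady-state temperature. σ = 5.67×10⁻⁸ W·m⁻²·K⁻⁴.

At steady state, absorbed solar power + internal power = radiated power.
Absorbed: α·S·A_cross = 0.40·918·2.227 = 817.9 W (cross-section πr²).
Total input = 817.9 + 293 = 1111 W.
Radiated: εσ·A_surf·T⁴ with A_surf = 4πr² = 8.909 m².
T⁴ = 1111/(0.70·5.67×10⁻⁸·8.909) = 3.142×10⁹ K⁴.

T ≈ 237 K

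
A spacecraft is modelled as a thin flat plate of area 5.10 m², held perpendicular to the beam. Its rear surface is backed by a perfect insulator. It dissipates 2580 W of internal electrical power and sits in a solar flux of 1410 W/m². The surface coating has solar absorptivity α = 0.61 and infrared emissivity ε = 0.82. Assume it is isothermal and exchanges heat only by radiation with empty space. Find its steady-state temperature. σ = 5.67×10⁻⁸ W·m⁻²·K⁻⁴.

T ≈ 414 K

At steady state, absorbed solar power + internal power = radiated power.
Absorbed: α·S·A_cross = 0.61·1410·5.100 = 4387 W (cross-section A).
Total input = 4387 + 2580 = 6967 W.
Radiated: εσ·A_surf·T⁴ with A_surf = A = 5.100 m².
T⁴ = 6967/(0.82·5.67×10⁻⁸·5.100) = 2.938×10¹⁰ K⁴.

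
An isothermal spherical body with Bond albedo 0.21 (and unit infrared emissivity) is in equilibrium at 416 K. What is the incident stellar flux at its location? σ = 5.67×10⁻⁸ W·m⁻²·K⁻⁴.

(1−a)S·πr² = σ·4πr²·T⁴ ⇒ S = 4σT⁴/(1−a).
S = 4·5.67×10⁻⁸·2.995×10¹⁰/0.790.

S ≈ 8600 W/m²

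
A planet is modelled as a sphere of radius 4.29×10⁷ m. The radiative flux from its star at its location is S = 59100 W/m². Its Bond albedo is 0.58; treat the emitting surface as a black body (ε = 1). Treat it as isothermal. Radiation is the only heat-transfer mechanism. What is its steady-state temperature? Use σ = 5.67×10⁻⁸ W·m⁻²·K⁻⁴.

T ≈ 575 K

At equilibrium, absorbed power = emitted power.
Absorbing cross-section = πr² = 5.782×10¹⁵ m²; emitting surface = 4πr² = 2.313×10¹⁶ m² (ratio 4).
(1−a)S·A_cross = εσ·A_surf·T⁴  ⇒  T⁴ = (1−a)S/(4σ).
T⁴ = 0.420·59100/(4·5.67×10⁻⁸) = 1.094×10¹¹ K⁴.
T = (1.094×10¹¹)^(1/4).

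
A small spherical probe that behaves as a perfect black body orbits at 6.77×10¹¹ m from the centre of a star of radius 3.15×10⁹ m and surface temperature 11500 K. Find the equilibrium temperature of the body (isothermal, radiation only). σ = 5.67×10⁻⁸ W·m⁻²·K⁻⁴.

T ≈ 555 K

The star's surface emits σT_*⁴; at distance d the flux is S = σT_*⁴(R_*/d)².
S = 5.67×10⁻⁸·(11500)⁴·(3.15×10⁹/6.77×10¹¹)² = 21470 W/m².
For an isothermal sphere T⁴ = (1−a)S/(4σ) = 9.466×10¹⁰ K⁴.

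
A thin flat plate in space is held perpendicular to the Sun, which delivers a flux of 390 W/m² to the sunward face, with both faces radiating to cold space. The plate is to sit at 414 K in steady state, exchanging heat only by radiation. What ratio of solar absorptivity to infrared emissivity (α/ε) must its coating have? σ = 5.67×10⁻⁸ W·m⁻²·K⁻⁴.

Balance: αS·A = εσ·2A·T⁴ ⇒ α/ε = 2σT⁴/S.
α/ε = 2·5.67×10⁻⁸·(414)⁴/390 = 2·5.67×10⁻⁸·2.938×10¹⁰/390.

α/ε ≈ 8.54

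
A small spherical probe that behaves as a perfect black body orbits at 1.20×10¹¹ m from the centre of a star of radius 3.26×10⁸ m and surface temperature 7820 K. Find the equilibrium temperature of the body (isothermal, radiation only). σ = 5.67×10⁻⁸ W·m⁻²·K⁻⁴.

T ≈ 288 K

The star's surface emits σT_*⁴; at distance d the flux is S = σT_*⁴(R_*/d)².
S = 5.67×10⁻⁸·(7820)⁴·(3.26×10⁸/1.20×10¹¹)² = 1565 W/m².
For an isothermal sphere T⁴ = (1−a)S/(4σ) = 6.900×10⁹ K⁴.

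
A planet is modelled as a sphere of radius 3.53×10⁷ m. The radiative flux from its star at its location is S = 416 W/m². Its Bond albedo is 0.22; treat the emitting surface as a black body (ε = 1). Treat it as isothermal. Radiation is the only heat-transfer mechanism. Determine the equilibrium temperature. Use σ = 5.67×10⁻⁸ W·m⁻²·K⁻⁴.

At equilibrium, absorbed power = emitted power.
Absorbing cross-section = πr² = 3.915×10¹⁵ m²; emitting surface = 4πr² = 1.566×10¹⁶ m² (ratio 4).
(1−a)S·A_cross = εσ·A_surf·T⁴  ⇒  T⁴ = (1−a)S/(4σ).
T⁴ = 0.780·416/(4·5.67×10⁻⁸) = 1.431×10⁹ K⁴.
T = (1.431×10⁹)^(1/4).

T ≈ 194 K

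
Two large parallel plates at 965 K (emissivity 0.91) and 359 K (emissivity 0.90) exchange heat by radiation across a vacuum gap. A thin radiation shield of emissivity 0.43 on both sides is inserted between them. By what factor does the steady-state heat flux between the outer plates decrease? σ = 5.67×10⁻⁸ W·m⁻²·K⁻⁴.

Without shield: q₀ = σΔ(T⁴)/(1/ε₁+1/ε₂−1) with denominator 1.210.
With shield the two gaps are in series; the resistances add: (1/ε₁+1/ε_s−1)+(1/ε_s+1/ε₂−1) = 2.424+2.437 = 4.861.
Heat-flux ratio q₀/q = 4.861/1.210.

factor ≈ 4.02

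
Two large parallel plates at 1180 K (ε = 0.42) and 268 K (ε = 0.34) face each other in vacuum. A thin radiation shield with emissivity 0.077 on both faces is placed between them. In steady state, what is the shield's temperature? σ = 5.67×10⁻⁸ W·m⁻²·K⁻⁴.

T_s ≈ 998 K

In steady state the net flux on the hot side equals that on the cold side.
σ(T₁⁴−T_s⁴)/D₁ = σ(T_s⁴−T₂⁴)/D₂, with D₁ = 1/ε₁+1/ε_s−1 = 14.37, D₂ = 1/ε_s+1/ε₂−1 = 14.93.
Solve for T_s⁴: T_s⁴ = (D₂·T₁⁴ + D₁·T₂⁴)/(D₁+D₂) = 9.905×10¹¹ K⁴.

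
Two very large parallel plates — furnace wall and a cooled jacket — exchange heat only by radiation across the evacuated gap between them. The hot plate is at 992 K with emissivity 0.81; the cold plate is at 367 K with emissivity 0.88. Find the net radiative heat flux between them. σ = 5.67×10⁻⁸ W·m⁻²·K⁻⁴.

For two infinite grey parallel plates, q = σ(T₁⁴ − T₂⁴)/(1/ε₁ + 1/ε₂ − 1).
T₁⁴ − T₂⁴ = 9.684×10¹¹ − 1.814×10¹⁰ = 9.502×10¹¹ K⁴.
1/ε₁ + 1/ε₂ − 1 = 1.235 + 1.136 − 1 = 1.371.
q = 5.67×10⁻⁸ × 9.502×10¹¹ / 1.371.

q ≈ 39300 W/m²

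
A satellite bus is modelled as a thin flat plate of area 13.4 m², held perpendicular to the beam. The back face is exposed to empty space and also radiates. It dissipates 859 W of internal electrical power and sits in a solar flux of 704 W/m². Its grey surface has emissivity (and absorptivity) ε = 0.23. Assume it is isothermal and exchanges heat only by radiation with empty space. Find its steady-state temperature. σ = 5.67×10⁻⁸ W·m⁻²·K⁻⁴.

T ≈ 305 K

At steady state, absorbed solar power + internal power = radiated power.
Absorbed: α·S·A_cross = 0.23·704·13.40 = 2170 W (cross-section A).
Total input = 2170 + 859 = 3029 W.
Radiated: εσ·A_surf·T⁴ with A_surf = 2A = 26.80 m².
T⁴ = 3029/(0.23·5.67×10⁻⁸·26.80) = 8.666×10⁹ K⁴.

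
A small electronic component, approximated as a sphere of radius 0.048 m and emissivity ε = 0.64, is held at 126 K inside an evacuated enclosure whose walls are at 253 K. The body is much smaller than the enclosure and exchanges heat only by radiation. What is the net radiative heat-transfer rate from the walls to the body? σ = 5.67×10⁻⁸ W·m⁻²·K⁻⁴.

For a small grey body in a large enclosure: P_net = εσA(T_body⁴ − T_wall⁴).
A = 4πr² = 0.02895 m²; T_body⁴ − T_wall⁴ = 2.520×10⁸ − 4.097×10⁹ = -3.845×10⁹ K⁴.
|P_net| = 0.64·5.67×10⁻⁸·0.02895·3.845×10⁹.

P_net ≈ 4.04 W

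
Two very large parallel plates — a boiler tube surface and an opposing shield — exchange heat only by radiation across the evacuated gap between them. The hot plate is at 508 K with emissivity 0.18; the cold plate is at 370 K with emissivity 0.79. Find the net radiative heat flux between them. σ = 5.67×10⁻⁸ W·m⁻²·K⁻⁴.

q ≈ 466 W/m²

For two infinite grey parallel plates, q = σ(T₁⁴ − T₂⁴)/(1/ε₁ + 1/ε₂ − 1).
T₁⁴ − T₂⁴ = 6.660×10¹⁰ − 1.874×10¹⁰ = 4.786×10¹⁰ K⁴.
1/ε₁ + 1/ε₂ − 1 = 5.556 + 1.266 − 1 = 5.821.
q = 5.67×10⁻⁸ × 4.786×10¹⁰ / 5.821.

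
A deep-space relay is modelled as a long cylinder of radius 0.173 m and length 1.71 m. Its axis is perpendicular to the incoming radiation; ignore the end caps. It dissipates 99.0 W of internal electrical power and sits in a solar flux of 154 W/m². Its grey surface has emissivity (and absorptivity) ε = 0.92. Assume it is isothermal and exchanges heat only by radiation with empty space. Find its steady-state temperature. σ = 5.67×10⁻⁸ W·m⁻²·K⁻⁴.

At steady state, absorbed solar power + internal power = radiated power.
Absorbed: α·S·A_cross = 0.92·154·0.5917 = 83.83 W (cross-section 2rL).
Total input = 83.83 + 99.0 = 182.8 W.
Radiated: εσ·A_surf·T⁴ with A_surf = 2πrL = 1.859 m².
T⁴ = 182.8/(0.92·5.67×10⁻⁸·1.859) = 1.886×10⁹ K⁴.

T ≈ 208 K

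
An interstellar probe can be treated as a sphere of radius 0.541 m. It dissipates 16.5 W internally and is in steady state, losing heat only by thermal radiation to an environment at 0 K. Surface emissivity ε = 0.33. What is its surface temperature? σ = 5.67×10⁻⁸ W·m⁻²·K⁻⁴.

T ≈ 124 K

Steady state: internal power = radiated power, P = εσA T⁴.
Radiating area A = 4πr² = 3.678 m².
T⁴ = P/(εσA) = 16.5/(0.33·5.67×10⁻⁸·3.678) = 2.398×10⁸ K⁴.
T = (2.398×10⁸)^(1/4).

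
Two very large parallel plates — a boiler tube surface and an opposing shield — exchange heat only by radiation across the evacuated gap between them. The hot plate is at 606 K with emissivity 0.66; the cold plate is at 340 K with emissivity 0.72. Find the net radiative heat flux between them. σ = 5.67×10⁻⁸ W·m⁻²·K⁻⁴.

q ≈ 3620 W/m²

For two infinite grey parallel plates, q = σ(T₁⁴ − T₂⁴)/(1/ε₁ + 1/ε₂ − 1).
T₁⁴ − T₂⁴ = 1.349×10¹¹ − 1.336×10¹⁰ = 1.215×10¹¹ K⁴.
1/ε₁ + 1/ε₂ − 1 = 1.515 + 1.389 − 1 = 1.904.
q = 5.67×10⁻⁸ × 1.215×10¹¹ / 1.904.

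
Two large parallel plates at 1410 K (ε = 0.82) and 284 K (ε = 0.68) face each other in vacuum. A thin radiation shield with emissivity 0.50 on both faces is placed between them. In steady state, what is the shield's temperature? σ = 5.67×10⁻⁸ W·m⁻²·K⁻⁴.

T_s ≈ 1200 K

In steady state the net flux on the hot side equals that on the cold side.
σ(T₁⁴−T_s⁴)/D₁ = σ(T_s⁴−T₂⁴)/D₂, with D₁ = 1/ε₁+1/ε_s−1 = 2.220, D₂ = 1/ε_s+1/ε₂−1 = 2.471.
Solve for T_s⁴: T_s⁴ = (D₂·T₁⁴ + D₁·T₂⁴)/(D₁+D₂) = 2.085×10¹² K⁴.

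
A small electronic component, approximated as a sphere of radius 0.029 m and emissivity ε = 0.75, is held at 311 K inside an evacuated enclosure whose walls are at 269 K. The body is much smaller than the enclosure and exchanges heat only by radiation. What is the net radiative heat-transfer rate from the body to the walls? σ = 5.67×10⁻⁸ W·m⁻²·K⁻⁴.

P_net ≈ 1.85 W

For a small grey body in a large enclosure: P_net = εσA(T_body⁴ − T_wall⁴).
A = 4πr² = 0.01057 m²; T_body⁴ − T_wall⁴ = 9.355×10⁹ − 5.236×10⁹ = 4.119×10⁹ K⁴.
|P_net| = 0.75·5.67×10⁻⁸·0.01057·4.119×10⁹.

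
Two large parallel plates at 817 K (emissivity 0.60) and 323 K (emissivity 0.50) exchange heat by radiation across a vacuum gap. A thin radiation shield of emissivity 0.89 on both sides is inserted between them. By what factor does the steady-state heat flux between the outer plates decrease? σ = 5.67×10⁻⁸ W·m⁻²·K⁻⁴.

Without shield: q₀ = σΔ(T⁴)/(1/ε₁+1/ε₂−1) with denominator 2.667.
With shield the two gaps are in series; the resistances add: (1/ε₁+1/ε_s−1)+(1/ε_s+1/ε₂−1) = 1.790+2.124 = 3.914.
Heat-flux ratio q₀/q = 3.914/2.667.

factor ≈ 1.47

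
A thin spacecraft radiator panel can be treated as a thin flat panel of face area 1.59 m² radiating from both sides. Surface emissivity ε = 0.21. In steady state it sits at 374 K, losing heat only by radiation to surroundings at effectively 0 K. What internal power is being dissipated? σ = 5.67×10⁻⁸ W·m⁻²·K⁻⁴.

Steady state: P = εσA T⁴.
A = 2·1.59 = 3.180 m²; T⁴ = (374)⁴ = 1.957×10¹⁰ K⁴.
P = 0.21 × 5.67×10⁻⁸ × 3.180 × 1.957×10¹⁰.

P ≈ 741 W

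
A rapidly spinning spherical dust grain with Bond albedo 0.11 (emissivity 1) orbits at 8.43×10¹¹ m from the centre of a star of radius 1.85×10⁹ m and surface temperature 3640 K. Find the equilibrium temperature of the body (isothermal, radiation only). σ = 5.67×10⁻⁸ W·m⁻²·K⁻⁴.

T ≈ 117 K

The star's surface emits σT_*⁴; at distance d the flux is S = σT_*⁴(R_*/d)².
S = 5.67×10⁻⁸·(3640)⁴·(1.85×10⁹/8.43×10¹¹)² = 47.94 W/m².
For an isothermal sphere T⁴ = (1−a)S/(4σ) = 1.881×10⁸ K⁴.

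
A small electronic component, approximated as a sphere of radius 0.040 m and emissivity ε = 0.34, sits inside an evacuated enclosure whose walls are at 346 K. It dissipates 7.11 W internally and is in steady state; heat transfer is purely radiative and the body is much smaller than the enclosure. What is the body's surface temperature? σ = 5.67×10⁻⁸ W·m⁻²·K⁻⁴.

T ≈ 425 K

For a small grey body in a large enclosure, net radiated power = εσA(T⁴ − T_w⁴).
Steady state: P = εσA(T⁴ − T_w⁴) with A = 4πr² = 0.02011 m².
T⁴ = P/(εσA) + T_w⁴ = 7.11/(0.34·5.67×10⁻⁸·0.02011) + (346)⁴
    = 1.834×10¹⁰ + 1.433×10¹⁰ = 3.268×10¹⁰ K⁴.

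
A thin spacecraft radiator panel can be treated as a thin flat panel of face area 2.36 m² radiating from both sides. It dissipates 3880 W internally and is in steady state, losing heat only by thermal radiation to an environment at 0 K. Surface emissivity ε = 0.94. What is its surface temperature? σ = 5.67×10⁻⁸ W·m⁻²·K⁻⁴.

Steady state: internal power = radiated power, P = εσA T⁴.
Radiating area A = 2·2.36 = 4.720 m².
T⁴ = P/(εσA) = 3880/(0.94·5.67×10⁻⁸·4.720) = 1.542×10¹⁰ K⁴.
T = (1.542×10¹⁰)^(1/4).

T ≈ 352 K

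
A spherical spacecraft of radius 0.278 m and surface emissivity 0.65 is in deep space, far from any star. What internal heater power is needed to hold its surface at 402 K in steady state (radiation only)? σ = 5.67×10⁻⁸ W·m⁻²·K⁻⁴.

P = εσ·4πr²·T⁴.
4πr² = 0.9712 m²; T⁴ = 2.612×10¹⁰ K⁴.
P = 0.65·5.67×10⁻⁸·0.9712·2.612×10¹⁰.

P ≈ 935 W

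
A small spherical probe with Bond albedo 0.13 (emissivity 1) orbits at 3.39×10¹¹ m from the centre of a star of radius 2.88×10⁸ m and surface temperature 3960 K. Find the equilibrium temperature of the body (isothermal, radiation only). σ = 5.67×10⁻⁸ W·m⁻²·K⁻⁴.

The star's surface emits σT_*⁴; at distance d the flux is S = σT_*⁴(R_*/d)².
S = 5.67×10⁻⁸·(3960)⁴·(2.88×10⁸/3.39×10¹¹)² = 10.06 W/m².
For an isothermal sphere T⁴ = (1−a)S/(4σ) = 3.860×10⁷ K⁴.

T ≈ 78.8 K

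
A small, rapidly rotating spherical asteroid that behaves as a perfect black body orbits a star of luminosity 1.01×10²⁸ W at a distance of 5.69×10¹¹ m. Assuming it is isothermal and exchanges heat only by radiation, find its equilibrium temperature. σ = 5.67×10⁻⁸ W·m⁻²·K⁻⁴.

T ≈ 323 K

First find the stellar flux at distance d: S = L/(4πd²) = 1.01×10²⁸/(4π·(5.69×10¹¹)²) = 2482 W/m².
For an isothermal sphere, absorbed (1−a)S·πr² = emitted σ·4πr²·T⁴, so T⁴ = (1−a)S/(4σ).
T⁴ = 1.00·2482/(4·5.67×10⁻⁸) = 1.095×10¹⁰ K⁴.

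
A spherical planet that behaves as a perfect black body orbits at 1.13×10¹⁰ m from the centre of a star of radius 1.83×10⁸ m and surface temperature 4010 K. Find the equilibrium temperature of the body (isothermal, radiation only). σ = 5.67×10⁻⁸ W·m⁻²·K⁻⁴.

T ≈ 361 K

The star's surface emits σT_*⁴; at distance d the flux is S = σT_*⁴(R_*/d)².
S = 5.67×10⁻⁸·(4010)⁴·(1.83×10⁸/1.13×10¹⁰)² = 3845 W/m².
For an isothermal sphere T⁴ = (1−a)S/(4σ) = 1.695×10¹⁰ K⁴.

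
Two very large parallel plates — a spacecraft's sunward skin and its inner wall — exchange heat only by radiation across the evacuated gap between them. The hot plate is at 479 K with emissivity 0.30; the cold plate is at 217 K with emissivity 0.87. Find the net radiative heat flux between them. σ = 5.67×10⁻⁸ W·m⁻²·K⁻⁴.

q ≈ 821 W/m²

For two infinite grey parallel plates, q = σ(T₁⁴ − T₂⁴)/(1/ε₁ + 1/ε₂ − 1).
T₁⁴ − T₂⁴ = 5.264×10¹⁰ − 2.217×10⁹ = 5.043×10¹⁰ K⁴.
1/ε₁ + 1/ε₂ − 1 = 3.333 + 1.149 − 1 = 3.483.
q = 5.67×10⁻⁸ × 5.043×10¹⁰ / 3.483.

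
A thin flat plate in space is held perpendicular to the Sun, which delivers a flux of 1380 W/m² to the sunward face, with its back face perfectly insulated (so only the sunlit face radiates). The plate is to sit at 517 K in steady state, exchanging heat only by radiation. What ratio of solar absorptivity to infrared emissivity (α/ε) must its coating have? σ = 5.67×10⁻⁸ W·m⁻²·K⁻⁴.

α/ε ≈ 2.94

Balance: αS·A = εσ·1A·T⁴ ⇒ α/ε = σT⁴/S.
α/ε = 5.67×10⁻⁸·(517)⁴/1380 = 5.67×10⁻⁸·7.144×10¹⁰/1380.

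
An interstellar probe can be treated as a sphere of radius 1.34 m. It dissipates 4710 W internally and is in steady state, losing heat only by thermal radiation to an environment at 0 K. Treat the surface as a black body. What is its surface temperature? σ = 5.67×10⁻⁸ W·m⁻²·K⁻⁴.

Steady state: internal power = radiated power, P = εσA T⁴.
Radiating area A = 4πr² = 22.56 m².
T⁴ = P/(εσA) = 4710/(1.0·5.67×10⁻⁸·22.56) = 3.681×10⁹ K⁴.
T = (3.681×10⁹)^(1/4).

T ≈ 246 K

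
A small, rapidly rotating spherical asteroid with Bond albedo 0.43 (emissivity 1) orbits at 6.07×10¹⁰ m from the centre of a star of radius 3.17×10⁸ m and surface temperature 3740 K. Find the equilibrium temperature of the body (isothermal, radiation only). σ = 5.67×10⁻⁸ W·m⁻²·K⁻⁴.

T ≈ 166 K

The star's surface emits σT_*⁴; at distance d the flux is S = σT_*⁴(R_*/d)².
S = 5.67×10⁻⁸·(3740)⁴·(3.17×10⁸/6.07×10¹⁰)² = 302.6 W/m².
For an isothermal sphere T⁴ = (1−a)S/(4σ) = 7.604×10⁸ K⁴.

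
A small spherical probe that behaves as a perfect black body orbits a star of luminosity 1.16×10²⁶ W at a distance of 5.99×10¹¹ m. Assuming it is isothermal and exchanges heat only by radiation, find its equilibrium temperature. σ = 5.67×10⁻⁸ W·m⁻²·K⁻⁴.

T ≈ 103 K

First find the stellar flux at distance d: S = L/(4πd²) = 1.16×10²⁶/(4π·(5.99×10¹¹)²) = 25.73 W/m².
For an isothermal sphere, absorbed (1−a)S·πr² = emitted σ·4πr²·T⁴, so T⁴ = (1−a)S/(4σ).
T⁴ = 1.00·25.73/(4·5.67×10⁻⁸) = 1.134×10⁸ K⁴.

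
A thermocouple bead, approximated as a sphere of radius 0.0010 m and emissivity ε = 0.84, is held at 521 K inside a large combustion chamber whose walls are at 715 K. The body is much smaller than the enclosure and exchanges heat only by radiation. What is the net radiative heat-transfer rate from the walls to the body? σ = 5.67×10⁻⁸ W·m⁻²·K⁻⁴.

For a small grey body in a large enclosure: P_net = εσA(T_body⁴ − T_wall⁴).
A = 4πr² = 1.257×10⁻⁵ m²; T_body⁴ − T_wall⁴ = 7.368×10¹⁰ − 2.614×10¹¹ = -1.877×10¹¹ K⁴.
|P_net| = 0.84·5.67×10⁻⁸·1.257×10⁻⁵·1.877×10¹¹.

P_net ≈ 0.112 W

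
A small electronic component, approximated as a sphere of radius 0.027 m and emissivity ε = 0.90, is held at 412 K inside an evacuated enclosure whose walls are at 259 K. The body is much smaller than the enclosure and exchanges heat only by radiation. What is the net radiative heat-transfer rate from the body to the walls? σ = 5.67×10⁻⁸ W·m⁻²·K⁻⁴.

For a small grey body in a large enclosure: P_net = εσA(T_body⁴ − T_wall⁴).
A = 4πr² = 0.009161 m²; T_body⁴ − T_wall⁴ = 2.881×10¹⁰ − 4.500×10⁹ = 2.431×10¹⁰ K⁴.
|P_net| = 0.90·5.67×10⁻⁸·0.009161·2.431×10¹⁰.

P_net ≈ 11.4 W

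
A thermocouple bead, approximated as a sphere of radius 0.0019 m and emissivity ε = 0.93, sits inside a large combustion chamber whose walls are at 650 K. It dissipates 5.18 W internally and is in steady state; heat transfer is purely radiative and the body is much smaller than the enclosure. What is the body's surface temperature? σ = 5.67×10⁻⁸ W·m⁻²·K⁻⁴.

For a small grey body in a large enclosure, net radiated power = εσA(T⁴ − T_w⁴).
Steady state: P = εσA(T⁴ − T_w⁴) with A = 4πr² = 4.536×10⁻⁵ m².
T⁴ = P/(εσA) + T_w⁴ = 5.18/(0.93·5.67×10⁻⁸·4.536×10⁻⁵) + (650)⁴
    = 2.165×10¹² + 1.785×10¹¹ = 2.344×10¹² K⁴.

T ≈ 1240 K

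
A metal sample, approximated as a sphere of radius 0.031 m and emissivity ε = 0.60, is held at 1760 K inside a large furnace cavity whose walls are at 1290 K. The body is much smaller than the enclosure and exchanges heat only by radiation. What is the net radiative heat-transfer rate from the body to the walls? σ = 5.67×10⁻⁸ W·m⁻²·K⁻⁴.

For a small grey body in a large enclosure: P_net = εσA(T_body⁴ − T_wall⁴).
A = 4πr² = 0.01208 m²; T_body⁴ − T_wall⁴ = 9.595×10¹² − 2.769×10¹² = 6.826×10¹² K⁴.
|P_net| = 0.60·5.67×10⁻⁸·0.01208·6.826×10¹².

P_net ≈ 2800 W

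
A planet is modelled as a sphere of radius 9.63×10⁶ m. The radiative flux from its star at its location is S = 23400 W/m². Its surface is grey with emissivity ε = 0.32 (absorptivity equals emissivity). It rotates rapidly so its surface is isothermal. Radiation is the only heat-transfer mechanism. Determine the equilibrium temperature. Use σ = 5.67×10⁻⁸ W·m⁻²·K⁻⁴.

T ≈ 567 K

At equilibrium, absorbed power = emitted power.
Absorbing cross-section = πr² = 2.913×10¹⁴ m²; emitting surface = 4πr² = 1.165×10¹⁵ m² (ratio 4).
εS·A_cross = εσ·A_surf·T⁴  ⇒  T⁴ = S/(4σ)   (ε cancels).
T⁴ = 23400/(4·5.67×10⁻⁸) = 1.032×10¹¹ K⁴.
T = (1.032×10¹¹)^(1/4).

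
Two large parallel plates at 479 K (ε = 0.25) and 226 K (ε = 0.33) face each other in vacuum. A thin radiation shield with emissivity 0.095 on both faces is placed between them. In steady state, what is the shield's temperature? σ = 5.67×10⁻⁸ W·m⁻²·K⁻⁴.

In steady state the net flux on the hot side equals that on the cold side.
σ(T₁⁴−T_s⁴)/D₁ = σ(T_s⁴−T₂⁴)/D₂, with D₁ = 1/ε₁+1/ε_s−1 = 13.53, D₂ = 1/ε_s+1/ε₂−1 = 12.56.
Solve for T_s⁴: T_s⁴ = (D₂·T₁⁴ + D₁·T₂⁴)/(D₁+D₂) = 2.670×10¹⁰ K⁴.

T_s ≈ 404 K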